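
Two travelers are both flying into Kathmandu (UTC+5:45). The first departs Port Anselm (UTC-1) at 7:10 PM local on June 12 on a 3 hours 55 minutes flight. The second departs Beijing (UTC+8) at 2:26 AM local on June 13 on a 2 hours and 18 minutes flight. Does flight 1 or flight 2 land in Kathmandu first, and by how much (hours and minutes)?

Flight 1 in UTC: 7:10 PM + 1:00 = 8:10 PM on Jun 12.
+3 hours 55 minutes → arrive 12:05 AM UTC on Jun 13.
Flight 2 in UTC: 2:26 AM − 8:00 = 6:26 PM on Jun 12.
+2 hours and 18 minutes → arrive 8:44 PM UTC on Jun 12.
Flight 2 lands earlier by 3 hours 21 minutes.

the second, by 3 hours 21 minutes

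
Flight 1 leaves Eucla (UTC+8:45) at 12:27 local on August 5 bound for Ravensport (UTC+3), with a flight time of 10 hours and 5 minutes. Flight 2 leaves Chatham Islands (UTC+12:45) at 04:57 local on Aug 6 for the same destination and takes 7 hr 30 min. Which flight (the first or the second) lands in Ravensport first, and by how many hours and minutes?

the first, by 9 hours 55 minutes

Flight 1 in UTC: 12:27 − 8:45 = 03:42 on Aug 5.
+10 hours 5 minutes → arrive 13:47 UTC on Aug 5.
Flight 2 in UTC: 04:57 − 12:45 = 16:12 on Aug 5.
+7 hours and 30 minutes → arrive 23:42 UTC on Aug 5.
Flight 1 lands earlier by 9 hours 55 minutes.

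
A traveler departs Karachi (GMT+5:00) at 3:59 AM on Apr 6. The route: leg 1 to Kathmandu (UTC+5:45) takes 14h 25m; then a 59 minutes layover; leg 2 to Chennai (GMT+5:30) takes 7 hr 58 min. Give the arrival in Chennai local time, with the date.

Convert departure to UTC: 3:59 AM − 5:00 = 10:59 PM UTC on Apr 5.
Add 14 hours 25 minutes leg 1 → 1:24 PM UTC (Apr 6).
Add 59 minutes layover in Kathmandu → 2:23 PM UTC.
Add 7 hours and 58 minutes leg 2 → 10:21 PM UTC.
Chennai is UTC+5:30, so local arrival = 10:21 PM + 5:30 = 3:51 AM on Apr 7.

3:51 AM on Apr 7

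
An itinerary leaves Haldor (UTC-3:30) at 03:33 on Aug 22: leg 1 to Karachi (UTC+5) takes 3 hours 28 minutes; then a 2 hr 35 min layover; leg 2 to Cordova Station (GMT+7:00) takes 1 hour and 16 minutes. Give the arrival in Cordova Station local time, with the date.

Convert departure to UTC: 03:33 + 3:30 = 07:03 UTC on Aug 22.
Add 3 hours 28 minutes leg 1 → 10:31 UTC.
Add 2 hours and 35 minutes layover in Karachi → 13:06 UTC.
Add 1 hour 16 minutes leg 2 → 14:22 UTC.
Cordova Station is UTC+7:00, so local arrival = 14:22 + 7:00 = 21:22 on Aug 22.

21:22 on Aug 22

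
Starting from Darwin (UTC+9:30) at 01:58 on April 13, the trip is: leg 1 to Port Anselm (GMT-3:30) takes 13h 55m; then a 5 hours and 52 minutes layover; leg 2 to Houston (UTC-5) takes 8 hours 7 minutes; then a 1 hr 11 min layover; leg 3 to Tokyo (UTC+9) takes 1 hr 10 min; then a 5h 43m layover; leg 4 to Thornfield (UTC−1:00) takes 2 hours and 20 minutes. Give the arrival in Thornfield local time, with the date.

Convert departure to UTC: 01:58 − 9:30 = 16:28 UTC on Apr 12.
Add 13 hours and 55 minutes leg 1 → 06:23 UTC (Apr 13).
Add 5 hours 52 minutes layover in Port Anselm → 12:15 UTC.
Add 8 hours 7 minutes leg 2 → 20:22 UTC.
Add 1 hour and 11 minutes layover in Houston → 21:33 UTC.
Add 1 hour 10 minutes leg 3 → 22:43 UTC.
Add 5 hours 43 minutes layover in Tokyo → 04:26 UTC (Apr 14).
Add 2 hours and 20 minutes leg 4 → 06:46 UTC.
Thornfield is UTC−1:00, so local arrival = 06:46 − 1:00 = 05:46 on Apr 14.

05:46 on April 14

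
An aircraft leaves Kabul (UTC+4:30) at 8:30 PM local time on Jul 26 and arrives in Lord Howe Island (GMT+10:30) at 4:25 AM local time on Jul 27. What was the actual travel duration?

1 hour 55 minutes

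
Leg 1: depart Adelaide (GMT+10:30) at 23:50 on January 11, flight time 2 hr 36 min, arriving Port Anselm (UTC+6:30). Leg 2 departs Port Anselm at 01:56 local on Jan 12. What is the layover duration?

Convert departure to UTC: 23:50 − 10:30 = 13:20 UTC on Jan 11.
Add 2 hours 36 minutes flight time → 15:56 UTC.
Port Anselm is UTC+6:30, so local arrival = 15:56 + 6:30 = 22:26 on Jan 11.
Layover = 01:56 − 22:26 (+1 day) = 3 hours 30 minutes.

3 hours 30 minutes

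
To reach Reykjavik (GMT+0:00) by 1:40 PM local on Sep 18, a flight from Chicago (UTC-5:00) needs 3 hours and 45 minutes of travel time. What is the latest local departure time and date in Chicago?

4:55 AM on September 18

Target arrival is already UTC: 1:40 PM on Sep 18.
Subtract 3 hours 45 minutes → departure 9:55 AM UTC on Sep 18.
Chicago is UTC−5:00: 9:55 AM − 5:00 = 4:55 AM on Sep 18.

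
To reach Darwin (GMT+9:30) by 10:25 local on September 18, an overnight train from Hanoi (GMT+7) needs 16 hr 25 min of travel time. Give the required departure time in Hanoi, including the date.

15:30 on September 17

Target arrival in UTC: 10:25 − 9:30 = 00:55 on Sep 18.
Subtract 16 hours 25 minutes → departure 08:30 UTC on Sep 17.
Hanoi is UTC+7:00: 08:30 + 7:00 = 15:30 on Sep 17.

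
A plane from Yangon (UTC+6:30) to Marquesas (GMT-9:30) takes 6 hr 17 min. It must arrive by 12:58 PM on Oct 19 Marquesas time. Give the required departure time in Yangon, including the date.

Target arrival in UTC: 12:58 PM + 9:30 = 10:28 PM on Oct 19.
Subtract 6 hours 17 minutes → departure 4:11 PM UTC on Oct 19.
Yangon is UTC+6:30: 4:11 PM + 6:30 = 10:41 PM on Oct 19.

10:41 PM on October 19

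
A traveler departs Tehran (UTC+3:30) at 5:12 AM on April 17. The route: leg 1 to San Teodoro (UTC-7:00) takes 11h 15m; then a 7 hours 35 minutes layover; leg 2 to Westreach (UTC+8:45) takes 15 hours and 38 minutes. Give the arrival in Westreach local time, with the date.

8:55 PM on April 18

Convert departure to UTC: 5:12 AM − 3:30 = 1:42 AM UTC on Apr 17.
Add 11 hours 15 minutes leg 1 → 12:57 PM UTC.
Add 7 hours and 35 minutes layover in San Teodoro → 8:32 PM UTC.
Add 15 hours 38 minutes leg 2 → 12:10 PM UTC (Apr 18).
Westreach is UTC+8:45, so local arrival = 12:10 PM + 8:45 = 8:55 PM on Apr 18.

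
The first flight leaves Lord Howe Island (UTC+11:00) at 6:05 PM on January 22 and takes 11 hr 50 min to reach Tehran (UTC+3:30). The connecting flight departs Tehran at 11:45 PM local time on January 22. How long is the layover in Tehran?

1 hour 20 minutes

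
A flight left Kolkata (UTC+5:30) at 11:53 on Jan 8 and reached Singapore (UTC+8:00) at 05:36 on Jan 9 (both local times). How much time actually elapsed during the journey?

Departure in UTC: 11:53 − 5:30 = 06:23 on Jan 8.
Arrival in UTC: 05:36 − 8:00 = 21:36 on Jan 8.
Elapsed = 21:36 − 06:23 = 15 hours 13 minutes.

15 hours 13 minutes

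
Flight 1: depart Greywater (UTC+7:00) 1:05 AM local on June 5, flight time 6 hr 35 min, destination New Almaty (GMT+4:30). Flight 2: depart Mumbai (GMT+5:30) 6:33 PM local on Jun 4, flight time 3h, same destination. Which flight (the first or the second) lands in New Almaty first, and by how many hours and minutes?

the second, by 8 hours 37 minutes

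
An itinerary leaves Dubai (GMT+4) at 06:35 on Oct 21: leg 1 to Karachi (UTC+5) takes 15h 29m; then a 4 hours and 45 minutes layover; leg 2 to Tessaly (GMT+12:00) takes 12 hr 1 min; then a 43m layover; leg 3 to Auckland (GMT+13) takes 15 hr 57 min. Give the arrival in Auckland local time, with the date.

Convert departure to UTC: 06:35 − 4:00 = 02:35 UTC on Oct 21.
Add 15 hours 29 minutes leg 1 → 18:04 UTC.
Add 4 hours and 45 minutes layover in Karachi → 22:49 UTC.
Add 12 hours 1 minute leg 2 → 10:50 UTC (Oct 22).
Add 43 minutes layover in Tessaly → 11:33 UTC.
Add 15 hours 57 minutes leg 3 → 03:30 UTC (Oct 23).
Auckland is UTC+13:00, so local arrival = 03:30 + 13:00 = 16:30 on Oct 23.

16:30 on October 23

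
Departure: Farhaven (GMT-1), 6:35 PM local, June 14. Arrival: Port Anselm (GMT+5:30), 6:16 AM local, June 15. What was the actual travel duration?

5 hours 11 minutes

Port Anselm is 6:30 ahead of Farhaven.
Clock-face elapsed time (ignoring zones) is 11 hours 41 minutes.
Actual elapsed = 11 hours 41 minutes − 6:30 = 5 hours 11 minutes.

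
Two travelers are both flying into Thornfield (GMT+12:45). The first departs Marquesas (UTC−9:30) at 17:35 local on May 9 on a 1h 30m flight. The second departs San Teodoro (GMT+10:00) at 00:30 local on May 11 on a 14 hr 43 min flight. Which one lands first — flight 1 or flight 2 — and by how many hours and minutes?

the first, by 24 hours 38 minutes

Flight 1 in UTC: 17:35 + 9:30 = 03:05 on May 10.
+1 hour 30 minutes → arrive 04:35 UTC on May 10.
Flight 2 in UTC: 00:30 − 10:00 = 14:30 on May 10.
+14 hours 43 minutes → arrive 05:13 UTC on May 11.
Flight 1 lands earlier by 24 hours 38 minutes.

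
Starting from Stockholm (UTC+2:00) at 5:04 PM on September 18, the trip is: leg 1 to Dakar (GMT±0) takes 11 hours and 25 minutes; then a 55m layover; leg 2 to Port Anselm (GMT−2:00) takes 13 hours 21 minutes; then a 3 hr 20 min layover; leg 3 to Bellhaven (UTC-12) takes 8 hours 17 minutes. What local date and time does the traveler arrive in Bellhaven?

4:22 PM on Sep 19

Convert departure to UTC: 5:04 PM − 2:00 = 3:04 PM UTC on Sep 18.
Add 11 hours 25 minutes leg 1 → 2:29 AM UTC (Sep 19).
Add 55 minutes layover in Dakar → 3:24 AM UTC.
Add 13 hours 21 minutes leg 2 → 4:45 PM UTC.
Add 3 hours 20 minutes layover in Port Anselm → 8:05 PM UTC.
Add 8 hours and 17 minutes leg 3 → 4:22 AM UTC (Sep 20).
Bellhaven is UTC−12:00, so local arrival = 4:22 AM − 12:00 = 4:22 PM on Sep 19.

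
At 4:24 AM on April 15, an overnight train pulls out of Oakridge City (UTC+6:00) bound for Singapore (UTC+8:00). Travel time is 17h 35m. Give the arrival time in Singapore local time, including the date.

Convert departure to UTC: 4:24 AM − 6:00 = 10:24 PM UTC on Apr 14.
Add 17 hours 35 minutes travel time → 3:59 PM UTC (Apr 15).
Singapore is UTC+8:00, so local arrival = 3:59 PM + 8:00 = 11:59 PM on Apr 15.

11:59 PM on April 15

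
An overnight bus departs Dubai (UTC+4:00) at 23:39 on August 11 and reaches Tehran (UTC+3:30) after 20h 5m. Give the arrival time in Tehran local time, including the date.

Convert departure to UTC: 23:39 − 4:00 = 19:39 UTC on Aug 11.
Add 20 hours 5 minutes travel time → 15:44 UTC (Aug 12).
Tehran is UTC+3:30, so local arrival = 15:44 + 3:30 = 19:14 on Aug 12.

19:14 on Aug 12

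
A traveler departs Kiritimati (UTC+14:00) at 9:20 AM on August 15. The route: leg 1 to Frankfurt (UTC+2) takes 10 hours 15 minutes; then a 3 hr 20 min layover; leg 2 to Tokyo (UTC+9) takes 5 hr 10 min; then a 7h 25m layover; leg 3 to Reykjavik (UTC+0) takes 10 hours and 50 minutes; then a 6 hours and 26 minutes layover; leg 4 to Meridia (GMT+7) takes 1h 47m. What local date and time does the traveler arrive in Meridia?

Convert departure to UTC: 9:20 AM − 14:00 = 7:20 PM UTC on Aug 14.
Add 10 hours and 15 minutes leg 1 → 5:35 AM UTC (Aug 15).
Add 3 hours and 20 minutes layover in Frankfurt → 8:55 AM UTC.
Add 5 hours 10 minutes leg 2 → 2:05 PM UTC.
Add 7 hours 25 minutes layover in Tokyo → 9:30 PM UTC.
Add 10 hours and 50 minutes leg 3 → 8:20 AM UTC (Aug 16).
Add 6 hours and 26 minutes layover in Reykjavik → 2:46 PM UTC.
Add 1 hour and 47 minutes leg 4 → 4:33 PM UTC.
Meridia is UTC+7:00, so local arrival = 4:33 PM + 7:00 = 11:33 PM on Aug 16.

11:33 PM on August 16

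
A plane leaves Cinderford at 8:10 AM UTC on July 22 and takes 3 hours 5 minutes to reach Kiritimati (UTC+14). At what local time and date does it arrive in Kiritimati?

Departure is given in UTC: 8:10 AM on Jul 22.
Add 3 hours and 5 minutes → 11:15 AM UTC.
Kiritimati is UTC+14:00: 11:15 AM + 14:00 = 1:15 AM on Jul 23.

1:15 AM on Jul 23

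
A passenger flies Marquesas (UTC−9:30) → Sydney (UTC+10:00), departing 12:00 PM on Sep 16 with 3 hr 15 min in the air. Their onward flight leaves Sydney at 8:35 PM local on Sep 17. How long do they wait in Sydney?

9 hours 50 minutes

Convert departure to UTC: 12:00 PM + 9:30 = 9:30 PM UTC on Sep 16.
Add 3 hours 15 minutes flight time → 12:45 AM UTC (Sep 17).
Sydney is UTC+10:00, so local arrival = 12:45 AM + 10:00 = 10:45 AM on Sep 17.
Layover = 8:35 PM − 10:45 AM = 9 hours 50 minutes.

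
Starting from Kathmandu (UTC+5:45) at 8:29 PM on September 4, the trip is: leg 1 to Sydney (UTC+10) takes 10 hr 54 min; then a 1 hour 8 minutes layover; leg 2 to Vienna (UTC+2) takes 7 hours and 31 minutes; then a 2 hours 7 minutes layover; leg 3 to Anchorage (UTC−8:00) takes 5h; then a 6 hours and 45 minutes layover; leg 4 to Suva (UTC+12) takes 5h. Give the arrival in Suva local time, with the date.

Convert departure to UTC: 8:29 PM − 5:45 = 2:44 PM UTC on Sep 4.
Add 10 hours and 54 minutes leg 1 → 1:38 AM UTC (Sep 5).
Add 1 hour and 8 minutes layover in Sydney → 2:46 AM UTC.
Add 7 hours and 31 minutes leg 2 → 10:17 AM UTC.
Add 2 hours 7 minutes layover in Vienna → 12:24 PM UTC.
Add 5 hours leg 3 → 5:24 PM UTC.
Add 6 hours and 45 minutes layover in Anchorage → 12:09 AM UTC (Sep 6).
Add 5 hours leg 4 → 5:09 AM UTC.
Suva is UTC+12:00, so local arrival = 5:09 AM + 12:00 = 5:09 PM on Sep 6.

5:09 PM on September 6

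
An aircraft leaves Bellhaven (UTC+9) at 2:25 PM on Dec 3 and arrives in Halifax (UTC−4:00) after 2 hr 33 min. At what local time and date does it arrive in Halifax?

3:58 AM on Dec 3

Convert departure to UTC: 2:25 PM − 9:00 = 5:25 AM UTC on Dec 3.
Add 2 hours 33 minutes travel time → 7:58 AM UTC.
Halifax is UTC−4:00, so local arrival = 7:58 AM − 4:00 = 3:58 AM on Dec 3.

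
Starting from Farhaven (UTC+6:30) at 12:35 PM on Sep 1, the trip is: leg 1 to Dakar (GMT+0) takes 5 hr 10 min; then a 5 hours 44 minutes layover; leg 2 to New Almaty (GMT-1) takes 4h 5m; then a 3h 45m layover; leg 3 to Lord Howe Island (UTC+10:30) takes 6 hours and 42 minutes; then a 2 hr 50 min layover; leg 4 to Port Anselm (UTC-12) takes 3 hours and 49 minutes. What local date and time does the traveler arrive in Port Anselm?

2:10 AM on Sep 2

Convert departure to UTC: 12:35 PM − 6:30 = 6:05 AM UTC on Sep 1.
Add 5 hours 10 minutes leg 1 → 11:15 AM UTC.
Add 5 hours and 44 minutes layover in Dakar → 4:59 PM UTC.
Add 4 hours and 5 minutes leg 2 → 9:04 PM UTC.
Add 3 hours and 45 minutes layover in New Almaty → 12:49 AM UTC (Sep 2).
Add 6 hours and 42 minutes leg 3 → 7:31 AM UTC.
Add 2 hours 50 minutes layover in Lord Howe Island → 10:21 AM UTC.
Add 3 hours and 49 minutes leg 4 → 2:10 PM UTC.
Port Anselm is UTC−12:00, so local arrival = 2:10 PM − 12:00 = 2:10 AM on Sep 2.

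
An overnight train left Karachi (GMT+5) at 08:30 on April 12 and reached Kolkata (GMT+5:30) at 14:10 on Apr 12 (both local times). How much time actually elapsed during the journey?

5 hours 10 minutes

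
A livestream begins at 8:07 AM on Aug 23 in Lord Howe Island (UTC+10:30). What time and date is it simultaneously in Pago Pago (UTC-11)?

In UTC: 8:07 AM − 10:30 = 9:37 PM on Aug 22.
Pago Pago is UTC−11:00: 9:37 PM − 11:00 = 10:37 AM on Aug 22.

10:37 AM on Aug 22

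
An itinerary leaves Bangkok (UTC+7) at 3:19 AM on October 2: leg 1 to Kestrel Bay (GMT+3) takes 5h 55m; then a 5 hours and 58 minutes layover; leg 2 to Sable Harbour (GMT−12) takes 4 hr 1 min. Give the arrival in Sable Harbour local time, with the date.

12:13 AM on Oct 2

Convert departure to UTC: 3:19 AM − 7:00 = 8:19 PM UTC on Oct 1.
Add 5 hours and 55 minutes leg 1 → 2:14 AM UTC (Oct 2).
Add 5 hours 58 minutes layover in Kestrel Bay → 8:12 AM UTC.
Add 4 hours and 1 minute leg 2 → 12:13 PM UTC.
Sable Harbour is UTC−12:00, so local arrival = 12:13 PM − 12:00 = 12:13 AM on Oct 2.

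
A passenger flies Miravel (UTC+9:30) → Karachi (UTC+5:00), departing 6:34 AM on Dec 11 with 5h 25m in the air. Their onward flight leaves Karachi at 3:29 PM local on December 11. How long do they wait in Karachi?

Convert departure to UTC: 6:34 AM − 9:30 = 9:04 PM UTC on Dec 10.
Add 5 hours and 25 minutes flight time → 2:29 AM UTC (Dec 11).
Karachi is UTC+5:00, so local arrival = 2:29 AM + 5:00 = 7:29 AM on Dec 11.
Layover = 3:29 PM − 7:29 AM = 8 hours.

8 hours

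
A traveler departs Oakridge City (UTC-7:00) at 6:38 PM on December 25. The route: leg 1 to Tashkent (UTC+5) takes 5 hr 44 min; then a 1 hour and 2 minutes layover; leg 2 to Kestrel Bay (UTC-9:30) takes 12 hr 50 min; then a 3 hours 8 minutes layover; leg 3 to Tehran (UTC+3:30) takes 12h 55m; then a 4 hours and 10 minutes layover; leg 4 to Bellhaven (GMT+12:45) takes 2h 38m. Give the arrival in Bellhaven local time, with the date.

8:50 AM on December 28

Convert departure to UTC: 6:38 PM + 7:00 = 1:38 AM UTC on Dec 26.
Add 5 hours and 44 minutes leg 1 → 7:22 AM UTC.
Add 1 hour 2 minutes layover in Tashkent → 8:24 AM UTC.
Add 12 hours 50 minutes leg 2 → 9:14 PM UTC.
Add 3 hours 8 minutes layover in Kestrel Bay → 12:22 AM UTC (Dec 27).
Add 12 hours and 55 minutes leg 3 → 1:17 PM UTC.
Add 4 hours and 10 minutes layover in Tehran → 5:27 PM UTC.
Add 2 hours 38 minutes leg 4 → 8:05 PM UTC.
Bellhaven is UTC+12:45, so local arrival = 8:05 PM + 12:45 = 8:50 AM on Dec 28.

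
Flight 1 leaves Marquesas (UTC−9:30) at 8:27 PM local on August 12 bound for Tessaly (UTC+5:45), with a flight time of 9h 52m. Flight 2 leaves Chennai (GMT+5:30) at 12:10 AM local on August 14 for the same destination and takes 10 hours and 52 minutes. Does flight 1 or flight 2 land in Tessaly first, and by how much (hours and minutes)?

the first, by 13 hours 43 minutes

Flight 1 in UTC: 8:27 PM + 9:30 = 5:57 AM on Aug 13.
+9 hours 52 minutes → arrive 3:49 PM UTC on Aug 13.
Flight 2 in UTC: 12:10 AM − 5:30 = 6:40 PM on Aug 13.
+10 hours 52 minutes → arrive 5:32 AM UTC on Aug 14.
Flight 1 lands earlier by 13 hours 43 minutes.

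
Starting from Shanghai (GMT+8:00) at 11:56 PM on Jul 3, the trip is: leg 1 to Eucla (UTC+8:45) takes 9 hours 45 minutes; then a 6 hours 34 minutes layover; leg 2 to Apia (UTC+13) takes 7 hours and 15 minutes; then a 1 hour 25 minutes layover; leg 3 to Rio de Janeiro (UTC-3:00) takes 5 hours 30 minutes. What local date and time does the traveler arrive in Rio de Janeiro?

7:25 PM on July 4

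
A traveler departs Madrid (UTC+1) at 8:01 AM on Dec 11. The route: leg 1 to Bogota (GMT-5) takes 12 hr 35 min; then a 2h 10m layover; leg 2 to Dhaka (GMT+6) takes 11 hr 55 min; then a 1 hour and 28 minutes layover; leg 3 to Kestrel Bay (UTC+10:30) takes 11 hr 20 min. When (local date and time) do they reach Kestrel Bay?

8:59 AM on Dec 13

Convert departure to UTC: 8:01 AM − 1:00 = 7:01 AM UTC on Dec 11.
Add 12 hours and 35 minutes leg 1 → 7:36 PM UTC.
Add 2 hours and 10 minutes layover in Bogota → 9:46 PM UTC.
Add 11 hours 55 minutes leg 2 → 9:41 AM UTC (Dec 12).
Add 1 hour 28 minutes layover in Dhaka → 11:09 AM UTC.
Add 11 hours and 20 minutes leg 3 → 10:29 PM UTC.
Kestrel Bay is UTC+10:30, so local arrival = 10:29 PM + 10:30 = 8:59 AM on Dec 13.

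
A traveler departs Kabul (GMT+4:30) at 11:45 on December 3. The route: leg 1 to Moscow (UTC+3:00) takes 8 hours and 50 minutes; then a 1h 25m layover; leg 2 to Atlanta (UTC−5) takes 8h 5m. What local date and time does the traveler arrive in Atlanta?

Convert departure to UTC: 11:45 − 4:30 = 07:15 UTC on Dec 3.
Add 8 hours and 50 minutes leg 1 → 16:05 UTC.
Add 1 hour and 25 minutes layover in Moscow → 17:30 UTC.
Add 8 hours 5 minutes leg 2 → 01:35 UTC (Dec 4).
Atlanta is UTC−5:00, so local arrival = 01:35 − 5:00 = 20:35 on Dec 3.

20:35 on December 3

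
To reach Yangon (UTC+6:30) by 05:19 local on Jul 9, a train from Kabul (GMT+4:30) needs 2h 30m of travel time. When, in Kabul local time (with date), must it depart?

Target arrival in UTC: 05:19 − 6:30 = 22:49 on Jul 8.
Subtract 2 hours 30 minutes → departure 20:19 UTC on Jul 8.
Kabul is UTC+4:30: 20:19 + 4:30 = 00:49 on Jul 9.

00:49 on July 9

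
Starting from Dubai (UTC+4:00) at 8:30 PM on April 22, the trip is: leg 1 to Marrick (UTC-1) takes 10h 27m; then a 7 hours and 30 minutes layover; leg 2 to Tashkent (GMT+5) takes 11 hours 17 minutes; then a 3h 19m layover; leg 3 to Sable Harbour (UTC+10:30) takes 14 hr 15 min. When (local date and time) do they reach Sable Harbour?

1:48 AM on April 25

Convert departure to UTC: 8:30 PM − 4:00 = 4:30 PM UTC on Apr 22.
Add 10 hours 27 minutes leg 1 → 2:57 AM UTC (Apr 23).
Add 7 hours 30 minutes layover in Marrick → 10:27 AM UTC.
Add 11 hours and 17 minutes leg 2 → 9:44 PM UTC.
Add 3 hours and 19 minutes layover in Tashkent → 1:03 AM UTC (Apr 24).
Add 14 hours 15 minutes leg 3 → 3:18 PM UTC.
Sable Harbour is UTC+10:30, so local arrival = 3:18 PM + 10:30 = 1:48 AM on Apr 25.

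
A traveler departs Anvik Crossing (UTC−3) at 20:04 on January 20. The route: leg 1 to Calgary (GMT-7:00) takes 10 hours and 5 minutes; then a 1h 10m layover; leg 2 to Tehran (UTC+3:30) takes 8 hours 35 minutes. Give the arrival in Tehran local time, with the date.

22:24 on January 21

Convert departure to UTC: 20:04 + 3:00 = 23:04 UTC on Jan 20.
Add 10 hours and 5 minutes leg 1 → 09:09 UTC (Jan 21).
Add 1 hour and 10 minutes layover in Calgary → 10:19 UTC.
Add 8 hours 35 minutes leg 2 → 18:54 UTC.
Tehran is UTC+3:30, so local arrival = 18:54 + 3:30 = 22:24 on Jan 21.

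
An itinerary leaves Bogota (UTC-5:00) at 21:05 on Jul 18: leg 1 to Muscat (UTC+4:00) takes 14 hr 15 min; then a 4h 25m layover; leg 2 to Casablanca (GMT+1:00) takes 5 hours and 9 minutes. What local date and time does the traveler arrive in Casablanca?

02:54 on July 20

Convert departure to UTC: 21:05 + 5:00 = 02:05 UTC on Jul 19.
Add 14 hours 15 minutes leg 1 → 16:20 UTC.
Add 4 hours and 25 minutes layover in Muscat → 20:45 UTC.
Add 5 hours and 9 minutes leg 2 → 01:54 UTC (Jul 20).
Casablanca is UTC+1:00, so local arrival = 01:54 + 1:00 = 02:54 on Jul 20.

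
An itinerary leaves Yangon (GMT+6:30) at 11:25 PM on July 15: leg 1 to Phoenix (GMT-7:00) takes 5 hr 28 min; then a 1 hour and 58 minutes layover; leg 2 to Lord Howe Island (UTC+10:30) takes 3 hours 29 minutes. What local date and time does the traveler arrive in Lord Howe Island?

2:20 PM on Jul 16

Convert departure to UTC: 11:25 PM − 6:30 = 4:55 PM UTC on Jul 15.
Add 5 hours 28 minutes leg 1 → 10:23 PM UTC.
Add 1 hour 58 minutes layover in Phoenix → 12:21 AM UTC (Jul 16).
Add 3 hours 29 minutes leg 2 → 3:50 AM UTC.
Lord Howe Island is UTC+10:30, so local arrival = 3:50 AM + 10:30 = 2:20 PM on Jul 16.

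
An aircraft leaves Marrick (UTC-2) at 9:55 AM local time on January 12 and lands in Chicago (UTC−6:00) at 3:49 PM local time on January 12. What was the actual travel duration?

Chicago is 4:00 behind Marrick.
Clock-face elapsed time (ignoring zones) is 5 hours 54 minutes.
Actual elapsed = 5 hours 54 minutes + 4:00 = 9 hours 54 minutes.

9 hours 54 minutes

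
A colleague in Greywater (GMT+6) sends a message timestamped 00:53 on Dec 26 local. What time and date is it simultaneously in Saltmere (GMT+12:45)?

Saltmere is 6:45 ahead of Greywater.
Shift by the zone difference: 00:53 + 6:45 = 07:38 on Dec 26 in Saltmere.

07:38 on Dec 26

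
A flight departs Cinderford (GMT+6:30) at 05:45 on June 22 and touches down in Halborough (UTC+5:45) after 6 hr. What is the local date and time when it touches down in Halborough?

11:00 on June 22

Convert departure to UTC: 05:45 − 6:30 = 23:15 UTC on Jun 21.
Add 6 hours travel time → 05:15 UTC (Jun 22).
Halborough is UTC+5:45, so local arrival = 05:15 + 5:45 = 11:00 on Jun 22.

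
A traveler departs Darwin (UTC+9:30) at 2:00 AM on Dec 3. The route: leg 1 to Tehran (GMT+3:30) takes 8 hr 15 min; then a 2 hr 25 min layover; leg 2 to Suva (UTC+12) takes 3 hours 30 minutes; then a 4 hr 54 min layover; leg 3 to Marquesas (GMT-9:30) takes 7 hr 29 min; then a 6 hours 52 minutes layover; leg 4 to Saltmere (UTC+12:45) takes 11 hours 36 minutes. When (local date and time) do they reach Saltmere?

Convert departure to UTC: 2:00 AM − 9:30 = 4:30 PM UTC on Dec 2.
Add 8 hours and 15 minutes leg 1 → 12:45 AM UTC (Dec 3).
Add 2 hours and 25 minutes layover in Tehran → 3:10 AM UTC.
Add 3 hours and 30 minutes leg 2 → 6:40 AM UTC.
Add 4 hours 54 minutes layover in Suva → 11:34 AM UTC.
Add 7 hours and 29 minutes leg 3 → 7:03 PM UTC.
Add 6 hours and 52 minutes layover in Marquesas → 1:55 AM UTC (Dec 4).
Add 11 hours 36 minutes leg 4 → 1:31 PM UTC.
Saltmere is UTC+12:45, so local arrival = 1:31 PM + 12:45 = 2:16 AM on Dec 5.

2:16 AM on December 5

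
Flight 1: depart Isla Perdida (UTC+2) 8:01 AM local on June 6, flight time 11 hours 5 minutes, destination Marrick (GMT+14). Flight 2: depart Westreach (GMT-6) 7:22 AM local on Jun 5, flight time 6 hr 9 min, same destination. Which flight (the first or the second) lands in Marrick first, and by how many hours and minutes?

the second, by 21 hours 35 minutes

Flight 1 in UTC: 8:01 AM − 2:00 = 6:01 AM on Jun 6.
+11 hours and 5 minutes → arrive 5:06 PM UTC on Jun 6.
Flight 2 in UTC: 7:22 AM + 6:00 = 1:22 PM on Jun 5.
+6 hours 9 minutes → arrive 7:31 PM UTC on Jun 5.
Flight 2 lands earlier by 21 hours 35 minutes.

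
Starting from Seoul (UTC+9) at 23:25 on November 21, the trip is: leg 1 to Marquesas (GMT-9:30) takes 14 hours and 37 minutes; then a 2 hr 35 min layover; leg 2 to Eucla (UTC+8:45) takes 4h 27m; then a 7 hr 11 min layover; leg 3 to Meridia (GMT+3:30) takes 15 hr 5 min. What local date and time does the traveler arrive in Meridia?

13:50 on Nov 23

Convert departure to UTC: 23:25 − 9:00 = 14:25 UTC on Nov 21.
Add 14 hours 37 minutes leg 1 → 05:02 UTC (Nov 22).
Add 2 hours and 35 minutes layover in Marquesas → 07:37 UTC.
Add 4 hours and 27 minutes leg 2 → 12:04 UTC.
Add 7 hours and 11 minutes layover in Eucla → 19:15 UTC.
Add 15 hours 5 minutes leg 3 → 10:20 UTC (Nov 23).
Meridia is UTC+3:30, so local arrival = 10:20 + 3:30 = 13:50 on Nov 23.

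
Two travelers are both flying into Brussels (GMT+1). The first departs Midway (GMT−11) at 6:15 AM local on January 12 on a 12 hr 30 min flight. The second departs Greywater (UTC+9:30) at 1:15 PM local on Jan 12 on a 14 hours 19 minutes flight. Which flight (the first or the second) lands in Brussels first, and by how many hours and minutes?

Flight 1 in UTC: 6:15 AM + 11:00 = 5:15 PM on Jan 12.
+12 hours 30 minutes → arrive 5:45 AM UTC on Jan 13.
Flight 2 in UTC: 1:15 PM − 9:30 = 3:45 AM on Jan 12.
+14 hours 19 minutes → arrive 6:04 PM UTC on Jan 12.
Flight 2 lands earlier by 11 hours 41 minutes.

the second, by 11 hours 41 minutes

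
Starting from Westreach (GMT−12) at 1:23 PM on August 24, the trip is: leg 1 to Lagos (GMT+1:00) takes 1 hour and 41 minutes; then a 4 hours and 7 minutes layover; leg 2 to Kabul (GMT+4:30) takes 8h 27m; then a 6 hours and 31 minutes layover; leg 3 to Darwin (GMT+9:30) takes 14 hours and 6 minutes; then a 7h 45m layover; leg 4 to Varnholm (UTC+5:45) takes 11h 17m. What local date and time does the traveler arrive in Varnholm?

1:02 PM on Aug 27

Convert departure to UTC: 1:23 PM + 12:00 = 1:23 AM UTC on Aug 25.
Add 1 hour and 41 minutes leg 1 → 3:04 AM UTC.
Add 4 hours 7 minutes layover in Lagos → 7:11 AM UTC.
Add 8 hours 27 minutes leg 2 → 3:38 PM UTC.
Add 6 hours 31 minutes layover in Kabul → 10:09 PM UTC.
Add 14 hours and 6 minutes leg 3 → 12:15 PM UTC (Aug 26).
Add 7 hours and 45 minutes layover in Darwin → 8:00 PM UTC.
Add 11 hours 17 minutes leg 4 → 7:17 AM UTC (Aug 27).
Varnholm is UTC+5:45, so local arrival = 7:17 AM + 5:45 = 1:02 PM on Aug 27.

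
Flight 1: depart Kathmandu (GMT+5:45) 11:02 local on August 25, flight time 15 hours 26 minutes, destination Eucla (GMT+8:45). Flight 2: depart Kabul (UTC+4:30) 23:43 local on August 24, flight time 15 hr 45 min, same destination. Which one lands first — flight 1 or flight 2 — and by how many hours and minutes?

Flight 1 in UTC: 11:02 − 5:45 = 05:17 on Aug 25.
+15 hours and 26 minutes → arrive 20:43 UTC on Aug 25.
Flight 2 in UTC: 23:43 − 4:30 = 19:13 on Aug 24.
+15 hours 45 minutes → arrive 10:58 UTC on Aug 25.
Flight 2 lands earlier by 9 hours 45 minutes.

the second, by 9 hours 45 minutes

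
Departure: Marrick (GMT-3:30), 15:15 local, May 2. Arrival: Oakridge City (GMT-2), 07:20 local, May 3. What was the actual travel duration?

14 hours 35 minutes

Departure in UTC: 15:15 + 3:30 = 18:45 on May 2.
Arrival in UTC: 07:20 + 2:00 = 09:20 on May 3.
Elapsed = 09:20 − 18:45 (+1 day) = 14 hours 35 minutes.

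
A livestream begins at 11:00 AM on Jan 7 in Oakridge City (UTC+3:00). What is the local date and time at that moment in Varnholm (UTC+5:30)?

1:30 PM on January 7

Varnholm is 2:30 ahead of Oakridge City.
Shift by the zone difference: 11:00 AM + 2:30 = 1:30 PM on Jan 7 in Varnholm.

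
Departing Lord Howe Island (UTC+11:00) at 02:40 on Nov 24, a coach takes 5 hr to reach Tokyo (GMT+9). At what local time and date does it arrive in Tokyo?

Convert departure to UTC: 02:40 − 11:00 = 15:40 UTC on Nov 23.
Add 5 hours travel time → 20:40 UTC.
Tokyo is UTC+9:00, so local arrival = 20:40 + 9:00 = 05:40 on Nov 24.

05:40 on November 24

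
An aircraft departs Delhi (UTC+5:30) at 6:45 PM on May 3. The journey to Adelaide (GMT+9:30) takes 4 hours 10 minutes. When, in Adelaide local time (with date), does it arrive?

Convert departure to UTC: 6:45 PM − 5:30 = 1:15 PM UTC on May 3.
Add 4 hours 10 minutes travel time → 5:25 PM UTC.
Adelaide is UTC+9:30, so local arrival = 5:25 PM + 9:30 = 2:55 AM on May 4.

2:55 AM on May 4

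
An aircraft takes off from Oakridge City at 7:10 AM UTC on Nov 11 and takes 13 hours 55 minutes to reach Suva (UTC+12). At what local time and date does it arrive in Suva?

Departure is given in UTC: 7:10 AM on Nov 11.
Add 13 hours 55 minutes → 9:05 PM UTC.
Suva is UTC+12:00: 9:05 PM + 12:00 = 9:05 AM on Nov 12.

9:05 AM on November 12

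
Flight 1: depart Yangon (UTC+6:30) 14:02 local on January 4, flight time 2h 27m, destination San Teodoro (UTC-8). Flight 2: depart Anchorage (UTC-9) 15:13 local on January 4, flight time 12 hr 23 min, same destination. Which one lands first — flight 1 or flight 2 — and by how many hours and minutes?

the first, by 26 hours 37 minutes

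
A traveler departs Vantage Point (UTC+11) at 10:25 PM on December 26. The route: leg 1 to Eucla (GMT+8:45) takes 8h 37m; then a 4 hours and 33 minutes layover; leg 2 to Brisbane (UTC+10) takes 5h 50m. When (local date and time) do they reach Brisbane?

Convert departure to UTC: 10:25 PM − 11:00 = 11:25 AM UTC on Dec 26.
Add 8 hours and 37 minutes leg 1 → 8:02 PM UTC.
Add 4 hours 33 minutes layover in Eucla → 12:35 AM UTC (Dec 27).
Add 5 hours and 50 minutes leg 2 → 6:25 AM UTC.
Brisbane is UTC+10:00, so local arrival = 6:25 AM + 10:00 = 4:25 PM on Dec 27.

4:25 PM on December 27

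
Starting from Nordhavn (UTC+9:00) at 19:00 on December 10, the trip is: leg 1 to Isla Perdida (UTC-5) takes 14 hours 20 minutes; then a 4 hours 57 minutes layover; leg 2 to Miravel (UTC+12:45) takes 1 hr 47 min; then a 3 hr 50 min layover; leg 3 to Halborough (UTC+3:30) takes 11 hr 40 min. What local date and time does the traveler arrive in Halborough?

02:04 on December 12

Convert departure to UTC: 19:00 − 9:00 = 10:00 UTC on Dec 10.
Add 14 hours 20 minutes leg 1 → 00:20 UTC (Dec 11).
Add 4 hours and 57 minutes layover in Isla Perdida → 05:17 UTC.
Add 1 hour 47 minutes leg 2 → 07:04 UTC.
Add 3 hours 50 minutes layover in Miravel → 10:54 UTC.
Add 11 hours 40 minutes leg 3 → 22:34 UTC.
Halborough is UTC+3:30, so local arrival = 22:34 + 3:30 = 02:04 on Dec 12.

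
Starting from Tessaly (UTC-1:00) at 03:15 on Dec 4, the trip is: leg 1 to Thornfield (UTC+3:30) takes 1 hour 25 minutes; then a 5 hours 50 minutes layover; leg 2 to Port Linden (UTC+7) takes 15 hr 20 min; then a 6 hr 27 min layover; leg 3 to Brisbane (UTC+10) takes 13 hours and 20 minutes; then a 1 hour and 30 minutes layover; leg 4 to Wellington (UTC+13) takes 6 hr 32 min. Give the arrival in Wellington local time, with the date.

19:39 on Dec 6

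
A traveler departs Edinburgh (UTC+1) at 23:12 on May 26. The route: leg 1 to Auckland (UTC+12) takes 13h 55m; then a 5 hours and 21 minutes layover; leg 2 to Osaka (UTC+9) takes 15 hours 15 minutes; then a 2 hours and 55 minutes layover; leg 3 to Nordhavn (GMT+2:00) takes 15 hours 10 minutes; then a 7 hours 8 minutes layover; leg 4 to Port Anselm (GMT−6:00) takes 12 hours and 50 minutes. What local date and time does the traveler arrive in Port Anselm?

Convert departure to UTC: 23:12 − 1:00 = 22:12 UTC on May 26.
Add 13 hours 55 minutes leg 1 → 12:07 UTC (May 27).
Add 5 hours 21 minutes layover in Auckland → 17:28 UTC.
Add 15 hours 15 minutes leg 2 → 08:43 UTC (May 28).
Add 2 hours and 55 minutes layover in Osaka → 11:38 UTC.
Add 15 hours 10 minutes leg 3 → 02:48 UTC (May 29).
Add 7 hours 8 minutes layover in Nordhavn → 09:56 UTC.
Add 12 hours 50 minutes leg 4 → 22:46 UTC.
Port Anselm is UTC−6:00, so local arrival = 22:46 − 6:00 = 16:46 on May 29.

16:46 on May 29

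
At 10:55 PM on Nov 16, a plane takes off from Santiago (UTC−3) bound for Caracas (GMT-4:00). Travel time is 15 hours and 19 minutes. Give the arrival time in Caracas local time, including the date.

1:14 PM on November 17

Caracas is 1:00 behind Santiago.
After 15 hours and 19 minutes it is 2:14 PM (Nov 17) in Santiago.
Shift by the zone difference: 2:14 PM − 1:00 = 1:14 PM on Nov 17 in Caracas.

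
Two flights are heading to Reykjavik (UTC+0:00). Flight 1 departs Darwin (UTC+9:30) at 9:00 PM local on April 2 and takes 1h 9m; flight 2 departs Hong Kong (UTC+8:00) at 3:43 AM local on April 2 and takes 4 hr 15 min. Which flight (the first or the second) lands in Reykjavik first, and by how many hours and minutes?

the second, by 12 hours 41 minutes

Flight 1 in UTC: 9:00 PM − 9:30 = 11:30 AM on Apr 2.
+1 hour and 9 minutes → arrive 12:39 PM UTC on Apr 2.
Flight 2 in UTC: 3:43 AM − 8:00 = 7:43 PM on Apr 1.
+4 hours and 15 minutes → arrive 11:58 PM UTC on Apr 1.
Flight 2 lands earlier by 12 hours 41 minutes.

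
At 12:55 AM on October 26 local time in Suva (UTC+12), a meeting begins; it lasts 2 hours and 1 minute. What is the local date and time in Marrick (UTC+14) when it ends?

4:56 AM on October 26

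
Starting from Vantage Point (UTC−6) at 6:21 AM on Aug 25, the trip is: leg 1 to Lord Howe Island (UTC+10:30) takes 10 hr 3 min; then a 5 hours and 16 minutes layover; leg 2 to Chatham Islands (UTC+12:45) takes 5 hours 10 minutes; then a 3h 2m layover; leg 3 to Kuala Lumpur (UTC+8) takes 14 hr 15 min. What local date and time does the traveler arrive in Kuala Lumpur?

10:07 AM on Aug 27

Convert departure to UTC: 6:21 AM + 6:00 = 12:21 PM UTC on Aug 25.
Add 10 hours 3 minutes leg 1 → 10:24 PM UTC.
Add 5 hours 16 minutes layover in Lord Howe Island → 3:40 AM UTC (Aug 26).
Add 5 hours 10 minutes leg 2 → 8:50 AM UTC.
Add 3 hours and 2 minutes layover in Chatham Islands → 11:52 AM UTC.
Add 14 hours 15 minutes leg 3 → 2:07 AM UTC (Aug 27).
Kuala Lumpur is UTC+8:00, so local arrival = 2:07 AM + 8:00 = 10:07 AM on Aug 27.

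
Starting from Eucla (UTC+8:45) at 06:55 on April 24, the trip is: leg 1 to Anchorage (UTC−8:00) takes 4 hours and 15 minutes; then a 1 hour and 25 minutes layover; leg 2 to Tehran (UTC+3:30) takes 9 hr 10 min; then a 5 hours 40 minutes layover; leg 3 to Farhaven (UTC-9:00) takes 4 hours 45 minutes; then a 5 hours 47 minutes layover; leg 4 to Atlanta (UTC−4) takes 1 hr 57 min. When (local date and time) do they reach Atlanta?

03:09 on April 25

Convert departure to UTC: 06:55 − 8:45 = 22:10 UTC on Apr 23.
Add 4 hours and 15 minutes leg 1 → 02:25 UTC (Apr 24).
Add 1 hour and 25 minutes layover in Anchorage → 03:50 UTC.
Add 9 hours and 10 minutes leg 2 → 13:00 UTC.
Add 5 hours and 40 minutes layover in Tehran → 18:40 UTC.
Add 4 hours 45 minutes leg 3 → 23:25 UTC.
Add 5 hours 47 minutes layover in Farhaven → 05:12 UTC (Apr 25).
Add 1 hour 57 minutes leg 4 → 07:09 UTC.
Atlanta is UTC−4:00, so local arrival = 07:09 − 4:00 = 03:09 on Apr 25.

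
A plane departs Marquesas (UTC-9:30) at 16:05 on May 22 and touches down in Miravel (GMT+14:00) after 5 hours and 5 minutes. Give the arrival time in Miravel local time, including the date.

20:40 on May 23

Convert departure to UTC: 16:05 + 9:30 = 01:35 UTC on May 23.
Add 5 hours 5 minutes travel time → 06:40 UTC.
Miravel is UTC+14:00, so local arrival = 06:40 + 14:00 = 20:40 on May 23.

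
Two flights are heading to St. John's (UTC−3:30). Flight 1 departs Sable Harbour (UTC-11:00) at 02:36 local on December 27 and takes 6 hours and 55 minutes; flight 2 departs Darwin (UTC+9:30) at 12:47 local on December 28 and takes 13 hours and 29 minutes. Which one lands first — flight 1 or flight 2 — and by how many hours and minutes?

the first, by 20 hours 15 minutes

Flight 1 in UTC: 02:36 + 11:00 = 13:36 on Dec 27.
+6 hours and 55 minutes → arrive 20:31 UTC on Dec 27.
Flight 2 in UTC: 12:47 − 9:30 = 03:17 on Dec 28.
+13 hours and 29 minutes → arrive 16:46 UTC on Dec 28.
Flight 1 lands earlier by 20 hours 15 minutes.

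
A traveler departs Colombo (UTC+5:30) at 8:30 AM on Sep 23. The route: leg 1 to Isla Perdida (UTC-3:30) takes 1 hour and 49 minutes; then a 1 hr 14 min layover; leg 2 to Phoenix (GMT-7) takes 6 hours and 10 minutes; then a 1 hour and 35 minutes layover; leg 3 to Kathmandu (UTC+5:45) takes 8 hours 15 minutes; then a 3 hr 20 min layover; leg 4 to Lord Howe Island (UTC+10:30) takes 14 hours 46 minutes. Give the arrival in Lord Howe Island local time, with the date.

Convert departure to UTC: 8:30 AM − 5:30 = 3:00 AM UTC on Sep 23.
Add 1 hour 49 minutes leg 1 → 4:49 AM UTC.
Add 1 hour and 14 minutes layover in Isla Perdida → 6:03 AM UTC.
Add 6 hours 10 minutes leg 2 → 12:13 PM UTC.
Add 1 hour 35 minutes layover in Phoenix → 1:48 PM UTC.
Add 8 hours 15 minutes leg 3 → 10:03 PM UTC.
Add 3 hours 20 minutes layover in Kathmandu → 1:23 AM UTC (Sep 24).
Add 14 hours and 46 minutes leg 4 → 4:09 PM UTC.
Lord Howe Island is UTC+10:30, so local arrival = 4:09 PM + 10:30 = 2:39 AM on Sep 25.

2:39 AM on September 25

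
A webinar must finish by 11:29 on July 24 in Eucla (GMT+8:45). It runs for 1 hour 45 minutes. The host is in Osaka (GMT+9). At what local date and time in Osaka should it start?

09:59 on July 24

Target end time in UTC: 11:29 − 8:45 = 02:44 on Jul 24.
Subtract 1 hour and 45 minutes → start 00:59 UTC on Jul 24.
Osaka is UTC+9:00: 00:59 + 9:00 = 09:59 on Jul 24.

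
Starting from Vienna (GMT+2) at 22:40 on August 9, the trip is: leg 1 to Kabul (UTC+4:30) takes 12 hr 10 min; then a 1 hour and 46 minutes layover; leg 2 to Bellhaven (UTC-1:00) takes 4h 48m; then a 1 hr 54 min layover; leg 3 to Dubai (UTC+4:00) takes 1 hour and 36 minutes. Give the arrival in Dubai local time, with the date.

22:54 on August 10

Convert departure to UTC: 22:40 − 2:00 = 20:40 UTC on Aug 9.
Add 12 hours and 10 minutes leg 1 → 08:50 UTC (Aug 10).
Add 1 hour and 46 minutes layover in Kabul → 10:36 UTC.
Add 4 hours and 48 minutes leg 2 → 15:24 UTC.
Add 1 hour 54 minutes layover in Bellhaven → 17:18 UTC.
Add 1 hour 36 minutes leg 3 → 18:54 UTC.
Dubai is UTC+4:00, so local arrival = 18:54 + 4:00 = 22:54 on Aug 10.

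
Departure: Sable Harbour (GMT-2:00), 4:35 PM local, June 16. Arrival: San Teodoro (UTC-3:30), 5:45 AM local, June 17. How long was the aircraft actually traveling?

Departure in UTC: 4:35 PM + 2:00 = 6:35 PM on Jun 16.
Arrival in UTC: 5:45 AM + 3:30 = 9:15 AM on Jun 17.
Elapsed = 9:15 AM − 6:35 PM (+1 day) = 14 hours 40 minutes.

14 hours 40 minutes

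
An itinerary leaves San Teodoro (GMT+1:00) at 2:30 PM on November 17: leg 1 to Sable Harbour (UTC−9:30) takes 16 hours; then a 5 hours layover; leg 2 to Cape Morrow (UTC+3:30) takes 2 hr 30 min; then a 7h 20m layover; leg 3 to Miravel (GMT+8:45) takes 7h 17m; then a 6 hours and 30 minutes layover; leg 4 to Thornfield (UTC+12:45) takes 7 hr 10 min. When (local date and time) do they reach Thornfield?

Convert departure to UTC: 2:30 PM − 1:00 = 1:30 PM UTC on Nov 17.
Add 16 hours leg 1 → 5:30 AM UTC (Nov 18).
Add 5 hours layover in Sable Harbour → 10:30 AM UTC.
Add 2 hours 30 minutes leg 2 → 1:00 PM UTC.
Add 7 hours 20 minutes layover in Cape Morrow → 8:20 PM UTC.
Add 7 hours 17 minutes leg 3 → 3:37 AM UTC (Nov 19).
Add 6 hours and 30 minutes layover in Miravel → 10:07 AM UTC.
Add 7 hours and 10 minutes leg 4 → 5:17 PM UTC.
Thornfield is UTC+12:45, so local arrival = 5:17 PM + 12:45 = 6:02 AM on Nov 20.

6:02 AM on November 20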